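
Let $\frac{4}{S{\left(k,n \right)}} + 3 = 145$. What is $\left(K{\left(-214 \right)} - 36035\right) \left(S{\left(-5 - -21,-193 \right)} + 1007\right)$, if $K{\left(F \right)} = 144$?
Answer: $- \frac{2566170609}{71} \approx -3.6143 \cdot 10^{7}$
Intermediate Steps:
$S{\left(k,n \right)} = \frac{2}{71}$ ($S{\left(k,n \right)} = \frac{4}{-3 + 145} = \frac{4}{142} = 4 \cdot \frac{1}{142} = \frac{2}{71}$)
$\left(K{\left(-214 \right)} - 36035\right) \left(S{\left(-5 - -21,-193 \right)} + 1007\right) = \left(144 - 36035\right) \left(\frac{2}{71} + 1007\right) = \left(-35891\right) \frac{71499}{71} = - \frac{2566170609}{71}$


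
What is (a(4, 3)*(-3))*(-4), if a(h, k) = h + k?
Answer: 84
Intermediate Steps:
(a(4, 3)*(-3))*(-4) = ((4 + 3)*(-3))*(-4) = (7*(-3))*(-4) = -21*(-4) = 84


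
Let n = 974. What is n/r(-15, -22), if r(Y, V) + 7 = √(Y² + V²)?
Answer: 3409/330 + 487*√709/330 ≈ 49.625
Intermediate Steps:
r(Y, V) = -7 + √(V² + Y²) (r(Y, V) = -7 + √(Y² + V²) = -7 + √(V² + Y²))
n/r(-15, -22) = 974/(-7 + √((-22)² + (-15)²)) = 974/(-7 + √(484 + 225)) = 974/(-7 + √709)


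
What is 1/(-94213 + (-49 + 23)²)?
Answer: -1/93537 ≈ -1.0691e-5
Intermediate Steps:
1/(-94213 + (-49 + 23)²) = 1/(-94213 + (-26)²) = 1/(-94213 + 676) = 1/(-93537) = -1/93537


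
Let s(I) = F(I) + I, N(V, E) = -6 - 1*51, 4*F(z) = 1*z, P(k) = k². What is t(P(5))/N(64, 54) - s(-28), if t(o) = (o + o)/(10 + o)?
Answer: 13955/399 ≈ 34.975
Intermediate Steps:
F(z) = z/4 (F(z) = (1*z)/4 = z/4)
N(V, E) = -57 (N(V, E) = -6 - 51 = -57)
t(o) = 2*o/(10 + o) (t(o) = (2*o)/(10 + o) = 2*o/(10 + o))
s(I) = 5*I/4 (s(I) = I/4 + I = 5*I/4)
t(P(5))/N(64, 54) - s(-28) = (2*5²/(10 + 5²))/(-57) - 5*(-28)/4 = (2*25/(10 + 25))*(-1/57) - 1*(-35) = (2*25/35)*(-1/57) + 35 = (2*25*(1/35))*(-1/57) + 35 = (10/7)*(-1/57) + 35 = -10/399 + 35 = 13955/399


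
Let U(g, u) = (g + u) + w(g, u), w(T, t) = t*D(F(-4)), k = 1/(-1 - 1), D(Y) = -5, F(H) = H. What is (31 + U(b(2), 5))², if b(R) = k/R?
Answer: 1849/16 ≈ 115.56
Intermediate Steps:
k = -½ (k = 1/(-2) = -½ ≈ -0.50000)
w(T, t) = -5*t (w(T, t) = t*(-5) = -5*t)
b(R) = -1/(2*R)
U(g, u) = g - 4*u (U(g, u) = (g + u) - 5*u = g - 4*u)
(31 + U(b(2), 5))² = (31 + (-½/2 - 4*5))² = (31 + (-½*½ - 20))² = (31 + (-¼ - 20))² = (31 - 81/4)² = (43/4)² = 1849/16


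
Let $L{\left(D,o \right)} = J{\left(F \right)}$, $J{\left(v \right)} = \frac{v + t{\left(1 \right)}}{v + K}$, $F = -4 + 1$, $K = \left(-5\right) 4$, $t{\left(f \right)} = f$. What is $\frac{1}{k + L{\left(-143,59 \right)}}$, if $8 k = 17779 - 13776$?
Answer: $\frac{184}{92085} \approx 0.0019982$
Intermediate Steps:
$K = -20$
$k = \frac{4003}{8}$ ($k = \frac{17779 - 13776}{8} = \frac{1}{8} \cdot 4003 = \frac{4003}{8} \approx 500.38$)
$F = -3$
$J{\left(v \right)} = \frac{1 + v}{-20 + v}$ ($J{\left(v \right)} = \frac{v + 1}{v - 20} = \frac{1 + v}{-20 + v}$)
$L{\left(D,o \right)} = \frac{2}{23}$ ($L{\left(D,o \right)} = \frac{1 - 3}{-20 - 3} = \frac{1}{-23} \left(-2\right) = \left(- \frac{1}{23}\right) \left(-2\right) = \frac{2}{23}$)
$\frac{1}{k + L{\left(-143,59 \right)}} = \frac{1}{\frac{4003}{8} + \frac{2}{23}} = \frac{1}{\frac{92085}{184}} = \frac{184}{92085}$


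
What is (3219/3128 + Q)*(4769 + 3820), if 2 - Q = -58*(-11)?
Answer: -17059377321/3128 ≈ -5.4538e+6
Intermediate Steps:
Q = -636 (Q = 2 - (-58)*(-11) = 2 - 1*638 = 2 - 638 = -636)
(3219/3128 + Q)*(4769 + 3820) = (3219/3128 - 636)*(4769 + 3820) = (3219*(1/3128) - 636)*8589 = (3219/3128 - 636)*8589 = -1986189/3128*8589 = -17059377321/3128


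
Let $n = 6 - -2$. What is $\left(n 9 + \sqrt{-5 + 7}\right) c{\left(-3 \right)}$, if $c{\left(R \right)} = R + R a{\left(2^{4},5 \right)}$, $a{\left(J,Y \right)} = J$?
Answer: $-3672 - 51 \sqrt{2} \approx -3744.1$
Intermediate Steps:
$n = 8$ ($n = 6 + 2 = 8$)
$c{\left(R \right)} = 17 R$ ($c{\left(R \right)} = R + R 2^{4} = R + R 16 = R + 16 R = 17 R$)
$\left(n 9 + \sqrt{-5 + 7}\right) c{\left(-3 \right)} = \left(8 \cdot 9 + \sqrt{-5 + 7}\right) 17 \left(-3\right) = \left(72 + \sqrt{2}\right) \left(-51\right) = -3672 - 51 \sqrt{2}$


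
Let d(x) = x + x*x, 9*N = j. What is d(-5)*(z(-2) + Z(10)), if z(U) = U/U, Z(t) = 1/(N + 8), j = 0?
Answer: 45/2 ≈ 22.500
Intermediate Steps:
N = 0 (N = (1/9)*0 = 0)
Z(t) = 1/8 (Z(t) = 1/(0 + 8) = 1/8)
z(U) = 1
d(x) = x + x**2
d(-5)*(z(-2) + Z(10)) = (-5*(1 - 5))*(1 + 1/8) = -5*(-4)*(9/8) = 20*(9/8) = 45/2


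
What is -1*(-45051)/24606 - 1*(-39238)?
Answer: 321845093/8202 ≈ 39240.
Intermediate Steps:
-1*(-45051)/24606 - 1*(-39238) = 45051*(1/24606) + 39238 = 15017/8202 + 39238 = 321845093/8202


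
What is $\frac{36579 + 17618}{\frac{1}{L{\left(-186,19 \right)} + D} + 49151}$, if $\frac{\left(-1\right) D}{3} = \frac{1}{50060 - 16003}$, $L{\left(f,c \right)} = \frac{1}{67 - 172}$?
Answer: $\frac{1862859284}{1685842187} \approx 1.105$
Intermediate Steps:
$L{\left(f,c \right)} = - \frac{1}{105}$ ($L{\left(f,c \right)} = \frac{1}{-105} = - \frac{1}{105}$)
$D = - \frac{3}{34057}$ ($D = - \frac{3}{50060 - 16003} = - \frac{3}{34057} \approx -8.8088 \cdot 10^{-5}$)
$\frac{36579 + 17618}{\frac{1}{L{\left(-186,19 \right)} + D} + 49151} = \frac{36579 + 17618}{\frac{1}{- \frac{1}{105} - \frac{3}{34057}} + 49151} = \frac{54197}{\frac{1}{- \frac{34372}{3575985}} + 49151} = \frac{54197}{- \frac{3575985}{34372} + 49151} = \frac{54197}{\frac{1685842187}{34372}} = 54197 \cdot \frac{34372}{1685842187} = \frac{1862859284}{1685842187}$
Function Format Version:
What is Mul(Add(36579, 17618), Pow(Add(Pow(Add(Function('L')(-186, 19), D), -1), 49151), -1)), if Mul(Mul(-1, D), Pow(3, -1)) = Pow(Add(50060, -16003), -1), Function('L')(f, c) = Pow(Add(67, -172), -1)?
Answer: Rational(1862859284, 1685842187) ≈ 1.1050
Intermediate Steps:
Function('L')(f, c) = Rational(-1, 105) (Function('L')(f, c) = Pow(-105, -1) = Rational(-1, 105))
D = Rational(-3, 34057) (D = Mul(-3, Pow(Add(50060, -16003), -1)) = Mul(-3, Pow(34057, -1)) = Mul(-3, Rational(1, 34057)) = Rational(-3, 34057) ≈ -8.8088e-5)
Mul(Add(36579, 17618), Pow(Add(Pow(Add(Function('L')(-186, 19), D), -1), 49151), -1)) = Mul(Add(36579, 17618), Pow(Add(Pow(Add(Rational(-1, 105), Rational(-3, 34057)), -1), 49151), -1)) = Mul(54197, Pow(Add(Pow(Rational(-34372, 3575985), -1), 49151), -1)) = Mul(54197, Pow(Add(Rational(-3575985, 34372), 49151), -1)) = Mul(54197, Pow(Rational(1685842187, 34372), -1)) = Mul(54197, Rational(34372, 1685842187)) = Rational(1862859284, 1685842187)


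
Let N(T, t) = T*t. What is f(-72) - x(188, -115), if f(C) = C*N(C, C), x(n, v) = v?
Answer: -373133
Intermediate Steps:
f(C) = C**3 (f(C) = C*(C*C) = C*C**2 = C**3)
f(-72) - x(188, -115) = (-72)**3 - 1*(-115) = -373248 + 115 = -373133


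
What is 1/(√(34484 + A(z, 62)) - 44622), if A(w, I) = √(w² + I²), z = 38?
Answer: -1/(44622 - √(34484 + 2*√1322)) ≈ -2.2504e-5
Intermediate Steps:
A(w, I) = √(I² + w²)
1/(√(34484 + A(z, 62)) - 44622) = 1/(√(34484 + √(62² + 38²)) - 44622) = 1/(√(34484 + √(3844 + 1444)) - 44622) = 1/(√(34484 + √5288) - 44622) = 1/(√(34484 + 2*√1322) - 44622) = 1/(-44622 + √(34484 + 2*√1322))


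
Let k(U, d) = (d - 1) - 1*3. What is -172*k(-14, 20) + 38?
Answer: -2714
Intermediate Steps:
k(U, d) = -4 + d (k(U, d) = (-1 + d) - 3 = -4 + d)
-172*k(-14, 20) + 38 = -172*(-4 + 20) + 38 = -172*16 + 38 = -2752 + 38 = -2714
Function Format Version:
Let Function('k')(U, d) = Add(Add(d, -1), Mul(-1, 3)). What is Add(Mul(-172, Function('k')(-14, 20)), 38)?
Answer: -2714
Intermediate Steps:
Function('k')(U, d) = Add(-4, d) (Function('k')(U, d) = Add(Add(-1, d), -3) = Add(-4, d))
Add(Mul(-172, Function('k')(-14, 20)), 38) = Add(Mul(-172, Add(-4, 20)), 38) = Add(Mul(-172, 16), 38) = Add(-2752, 38) = -2714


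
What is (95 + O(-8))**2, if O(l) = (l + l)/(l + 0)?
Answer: 9409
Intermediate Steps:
O(l) = 2 (O(l) = (2*l)/l = 2)
(95 + O(-8))**2 = (95 + 2)**2 = 97**2 = 9409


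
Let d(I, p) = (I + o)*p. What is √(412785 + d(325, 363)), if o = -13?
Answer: 3*√58449 ≈ 725.29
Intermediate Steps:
d(I, p) = p*(-13 + I) (d(I, p) = (I - 13)*p = (-13 + I)*p = p*(-13 + I))
√(412785 + d(325, 363)) = √(412785 + 363*(-13 + 325)) = √(412785 + 363*312) = √(412785 + 113256) = √526041 = 3*√58449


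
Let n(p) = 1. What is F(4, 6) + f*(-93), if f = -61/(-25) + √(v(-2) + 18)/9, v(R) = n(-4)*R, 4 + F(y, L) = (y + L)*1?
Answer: -19669/75 ≈ -262.25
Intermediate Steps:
F(y, L) = -4 + L + y (F(y, L) = -4 + (y + L)*1 = -4 + (L + y)*1 = -4 + (L + y) = -4 + L + y)
v(R) = R (v(R) = 1*R = R)
f = 649/225 (f = -61/(-25) + √(-2 + 18)/9 = -61*(-1/25) + √16*(⅑) = 61/25 + 4*(⅑) = 61/25 + 4/9 = 649/225 ≈ 2.8844)
F(4, 6) + f*(-93) = (-4 + 6 + 4) + (649/225)*(-93) = 6 - 20119/75 = -19669/75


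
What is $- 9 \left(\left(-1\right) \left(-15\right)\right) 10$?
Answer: $-1350$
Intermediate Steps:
$- 9 \left(\left(-1\right) \left(-15\right)\right) 10 = \left(-9\right) 15 \cdot 10 = \left(-135\right) 10 = -1350$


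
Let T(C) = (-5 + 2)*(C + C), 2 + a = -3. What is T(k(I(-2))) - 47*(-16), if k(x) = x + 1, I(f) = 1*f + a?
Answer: 788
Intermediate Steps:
a = -5 (a = -2 - 3 = -5)
I(f) = -5 + f (I(f) = 1*f - 5 = f - 5 = -5 + f)
k(x) = 1 + x
T(C) = -6*C
T(k(I(-2))) - 47*(-16) = -6*(1 + (-5 - 2)) - 47*(-16) = -6*(1 - 7) + 752 = -6*(-6) + 752 = 36 + 752 = 788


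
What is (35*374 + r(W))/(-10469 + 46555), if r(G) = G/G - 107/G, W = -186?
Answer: 2435033/6711996 ≈ 0.36279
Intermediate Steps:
r(G) = 1 - 107/G
(35*374 + r(W))/(-10469 + 46555) = (35*374 + (-107 - 186)/(-186))/(-10469 + 46555) = (13090 - 1/186*(-293))/36086 = (13090 + 293/186)*(1/36086) = (2435033/186)*(1/36086) = 2435033/6711996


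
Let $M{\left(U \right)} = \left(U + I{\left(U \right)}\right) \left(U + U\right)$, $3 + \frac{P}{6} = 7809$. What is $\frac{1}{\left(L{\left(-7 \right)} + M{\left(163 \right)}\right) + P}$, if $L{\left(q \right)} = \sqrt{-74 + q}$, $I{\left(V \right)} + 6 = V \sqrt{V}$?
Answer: $\frac{1}{98018 + 9 i + 53138 \sqrt{163}} \approx 1.2879 \cdot 10^{-6} - 1.0 \cdot 10^{-11} i$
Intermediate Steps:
$P = 46836$ ($P = -18 + 6 \cdot 7809 = -18 + 46854 = 46836$)
$I{\left(V \right)} = -6 + V^{\frac{3}{2}}$ ($I{\left(V \right)} = -6 + V \sqrt{V} = -6 + V^{\frac{3}{2}}$)
$M{\left(U \right)} = 2 U \left(-6 + U + U^{\frac{3}{2}}\right)$ ($M{\left(U \right)} = \left(U + \left(-6 + U^{\frac{3}{2}}\right)\right) \left(U + U\right) = \left(-6 + U + U^{\frac{3}{2}}\right) 2 U = 2 U \left(-6 + U + U^{\frac{3}{2}}\right)$)
$\frac{1}{\left(L{\left(-7 \right)} + M{\left(163 \right)}\right) + P} = \frac{1}{\left(\sqrt{-74 - 7} + 2 \cdot 163 \left(-6 + 163 + 163^{\frac{3}{2}}\right)\right) + 46836} = \frac{1}{\left(\sqrt{-81} + 2 \cdot 163 \left(-6 + 163 + 163 \sqrt{163}\right)\right) + 46836} = \frac{1}{\left(9 i + 2 \cdot 163 \left(157 + 163 \sqrt{163}\right)\right) + 46836} = \frac{1}{\left(9 i + \left(51182 + 53138 \sqrt{163}\right)\right) + 46836} = \frac{1}{\left(51182 + 9 i + 53138 \sqrt{163}\right) + 46836} = \frac{1}{98018 + 9 i + 53138 \sqrt{163}}$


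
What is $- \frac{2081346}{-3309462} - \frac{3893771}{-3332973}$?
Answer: $\frac{52442743870}{29180813467} \approx 1.7972$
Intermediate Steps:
$- \frac{2081346}{-3309462} - \frac{3893771}{-3332973} = \left(-2081346\right) \left(- \frac{1}{3309462}\right) - - \frac{556253}{476139} = \frac{346891}{551577} + \frac{556253}{476139} = \frac{52442743870}{29180813467}$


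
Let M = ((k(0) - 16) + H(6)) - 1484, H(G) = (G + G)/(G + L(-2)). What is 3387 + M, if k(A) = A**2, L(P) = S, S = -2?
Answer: 1890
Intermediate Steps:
L(P) = -2
H(G) = 2*G/(-2 + G) (H(G) = (G + G)/(G - 2) = (2*G)/(-2 + G) = 2*G/(-2 + G))
M = -1497 (M = ((0**2 - 16) + 2*6/(-2 + 6)) - 1484 = ((0 - 16) + 2*6/4) - 1484 = (-16 + 2*6*(1/4)) - 1484 = (-16 + 3) - 1484 = -13 - 1484 = -1497)
3387 + M = 3387 - 1497 = 1890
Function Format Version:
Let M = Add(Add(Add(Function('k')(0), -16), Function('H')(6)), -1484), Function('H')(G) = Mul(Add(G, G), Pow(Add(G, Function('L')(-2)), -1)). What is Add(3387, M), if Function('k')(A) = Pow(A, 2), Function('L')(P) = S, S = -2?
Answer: 1890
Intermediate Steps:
Function('L')(P) = -2
Function('H')(G) = Mul(2, G, Pow(Add(-2, G), -1)) (Function('H')(G) = Mul(Add(G, G), Pow(Add(G, -2), -1)) = Mul(Mul(2, G), Pow(Add(-2, G), -1)) = Mul(2, G, Pow(Add(-2, G), -1)))
M = -1497 (M = Add(Add(Add(Pow(0, 2), -16), Mul(2, 6, Pow(Add(-2, 6), -1))), -1484) = Add(Add(Add(0, -16), Mul(2, 6, Pow(4, -1))), -1484) = Add(Add(-16, Mul(2, 6, Rational(1, 4))), -1484) = Add(Add(-16, 3), -1484) = Add(-13, -1484) = -1497)
Add(3387, M) = Add(3387, -1497) = 1890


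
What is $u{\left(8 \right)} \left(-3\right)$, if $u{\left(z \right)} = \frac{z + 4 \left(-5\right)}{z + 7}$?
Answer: $\frac{12}{5} \approx 2.4$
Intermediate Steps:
$u{\left(z \right)} = \frac{-20 + z}{7 + z}$ ($u{\left(z \right)} = \frac{z - 20}{7 + z} = \frac{-20 + z}{7 + z}$)
$u{\left(8 \right)} \left(-3\right) = \frac{-20 + 8}{7 + 8} \left(-3\right) = \frac{1}{15} \left(-12\right) \left(-3\right) = \left(- \frac{4}{5}\right) \left(-3\right) = \frac{12}{5}$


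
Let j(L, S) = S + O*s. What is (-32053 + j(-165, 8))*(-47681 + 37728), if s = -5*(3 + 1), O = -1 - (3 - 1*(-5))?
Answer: 317152345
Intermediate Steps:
O = -9 (O = -1 - (3 + 5) = -1 - 1*8 = -1 - 8 = -9)
s = -20 (s = -5*4 = -20)
j(L, S) = 180 + S (j(L, S) = S - 9*(-20) = S + 180 = 180 + S)
(-32053 + j(-165, 8))*(-47681 + 37728) = (-32053 + (180 + 8))*(-47681 + 37728) = (-32053 + 188)*(-9953) = -31865*(-9953) = 317152345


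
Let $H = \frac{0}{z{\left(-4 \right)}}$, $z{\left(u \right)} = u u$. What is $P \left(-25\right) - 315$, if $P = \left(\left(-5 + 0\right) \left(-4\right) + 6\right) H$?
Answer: $-315$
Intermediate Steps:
$z{\left(u \right)} = u^{2}$
$H = 0$ ($H = \frac{0}{\left(-4\right)^{2}} = \frac{0}{16} = 0 \cdot \frac{1}{16} = 0$)
$P = 0$ ($P = \left(\left(-5 + 0\right) \left(-4\right) + 6\right) 0 = \left(\left(-5\right) \left(-4\right) + 6\right) 0 = \left(20 + 6\right) 0 = 26 \cdot 0 = 0$)
$P \left(-25\right) - 315 = 0 \left(-25\right) - 315 = 0 - 315 = -315$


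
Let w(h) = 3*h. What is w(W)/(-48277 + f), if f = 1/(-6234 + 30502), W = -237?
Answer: 5751516/390528745 ≈ 0.014728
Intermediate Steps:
f = 1/24268 ≈ 4.1207e-5
w(W)/(-48277 + f) = (3*(-237))/(-48277 + 1/24268) = -711/(-1171586235/24268) = -711*(-24268/1171586235) = 5751516/390528745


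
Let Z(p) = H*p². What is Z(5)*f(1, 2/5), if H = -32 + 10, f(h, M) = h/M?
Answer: -1375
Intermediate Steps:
H = -22
Z(p) = -22*p²
Z(5)*f(1, 2/5) = (-22*5²)*(1/(2/5)) = (-22*25)*(1/(2*(⅕))) = -550/⅖ = -550*5/2 = -1375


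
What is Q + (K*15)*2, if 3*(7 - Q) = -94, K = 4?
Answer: 475/3 ≈ 158.33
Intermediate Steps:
Q = 115/3 (Q = 7 - ⅓*(-94) = 7 + 94/3 = 115/3 ≈ 38.333)
Q + (K*15)*2 = 115/3 + (4*15)*2 = 115/3 + 60*2 = 115/3 + 120 = 475/3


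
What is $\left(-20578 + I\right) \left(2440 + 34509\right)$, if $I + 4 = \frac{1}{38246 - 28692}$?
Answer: $- \frac{7265667137223}{9554} \approx -7.6048 \cdot 10^{8}$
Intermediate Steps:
$I = - \frac{38215}{9554}$ ($I = -4 + \frac{1}{38246 - 28692} = -4 + \frac{1}{9554} = - \frac{38215}{9554} \approx -3.9999$)
$\left(-20578 + I\right) \left(2440 + 34509\right) = \left(-20578 - \frac{38215}{9554}\right) \left(2440 + 34509\right) = \left(- \frac{196640427}{9554}\right) 36949 = - \frac{7265667137223}{9554}$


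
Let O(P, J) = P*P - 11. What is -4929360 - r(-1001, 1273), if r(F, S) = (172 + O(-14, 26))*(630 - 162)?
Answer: -5096436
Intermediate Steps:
O(P, J) = -11 + P² (O(P, J) = P² - 11 = -11 + P²)
r(F, S) = 167076 (r(F, S) = (172 + (-11 + (-14)²))*(630 - 162) = (172 + (-11 + 196))*468 = (172 + 185)*468 = 357*468 = 167076)
-4929360 - r(-1001, 1273) = -4929360 - 1*167076 = -4929360 - 167076 = -5096436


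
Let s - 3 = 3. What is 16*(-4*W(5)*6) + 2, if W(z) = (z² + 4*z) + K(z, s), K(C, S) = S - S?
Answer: -17278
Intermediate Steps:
s = 6 (s = 3 + 3 = 6)
K(C, S) = 0
W(z) = z² + 4*z (W(z) = (z² + 4*z) + 0 = z² + 4*z)
16*(-4*W(5)*6) + 2 = 16*(-20*(4 + 5)*6) + 2 = 16*(-20*9*6) + 2 = 16*(-4*45*6) + 2 = 16*(-180*6) + 2 = 16*(-1080) + 2 = -17280 + 2 = -17278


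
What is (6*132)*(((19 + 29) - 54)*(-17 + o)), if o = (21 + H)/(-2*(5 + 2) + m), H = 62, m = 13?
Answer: 475200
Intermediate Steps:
o = -83 (o = (21 + 62)/(-2*(5 + 2) + 13) = 83/(-2*7 + 13) = 83/(-14 + 13) = 83/(-1) = 83*(-1) = -83)
(6*132)*(((19 + 29) - 54)*(-17 + o)) = (6*132)*(((19 + 29) - 54)*(-17 - 83)) = 792*((48 - 54)*(-100)) = 792*(-6*(-100)) = 792*600 = 475200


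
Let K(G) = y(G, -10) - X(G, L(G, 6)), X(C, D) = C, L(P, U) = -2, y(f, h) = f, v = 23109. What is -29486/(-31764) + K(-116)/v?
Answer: 14743/15882 ≈ 0.92828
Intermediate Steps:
K(G) = 0 (K(G) = G - G = 0)
-29486/(-31764) + K(-116)/v = -29486/(-31764) + 0/23109 = -29486*(-1/31764) + 0*(1/23109) = 14743/15882 + 0 = 14743/15882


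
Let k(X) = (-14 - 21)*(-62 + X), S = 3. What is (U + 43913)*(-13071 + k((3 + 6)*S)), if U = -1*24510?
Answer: -229847938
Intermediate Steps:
U = -24510
k(X) = 2170 - 35*X (k(X) = -35*(-62 + X) = 2170 - 35*X)
(U + 43913)*(-13071 + k((3 + 6)*S)) = (-24510 + 43913)*(-13071 + (2170 - 35*(3 + 6)*3)) = 19403*(-13071 + (2170 - 315*3)) = 19403*(-13071 + (2170 - 35*27)) = 19403*(-13071 + (2170 - 945)) = 19403*(-13071 + 1225) = 19403*(-11846) = -229847938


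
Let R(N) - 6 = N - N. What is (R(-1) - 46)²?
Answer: 1600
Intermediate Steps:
R(N) = 6 (R(N) = 6 + (N - N) = 6 + 0 = 6)
(R(-1) - 46)² = (6 - 46)² = (-40)² = 1600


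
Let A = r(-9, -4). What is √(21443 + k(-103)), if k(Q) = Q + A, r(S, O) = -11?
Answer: √21329 ≈ 146.04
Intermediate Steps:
A = -11
k(Q) = -11 + Q (k(Q) = Q - 11 = -11 + Q)
√(21443 + k(-103)) = √(21443 + (-11 - 103)) = √(21443 - 114) = √21329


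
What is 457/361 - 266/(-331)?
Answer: 247293/119491 ≈ 2.0696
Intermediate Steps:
457/361 - 266/(-331) = 457*(1/361) - 266*(-1/331) = 457/361 + 266/331 = 247293/119491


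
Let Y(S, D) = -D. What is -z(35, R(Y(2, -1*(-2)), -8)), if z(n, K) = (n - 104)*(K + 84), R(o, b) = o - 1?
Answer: 5589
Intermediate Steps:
R(o, b) = -1 + o
z(n, K) = (-104 + n)*(84 + K)
-z(35, R(Y(2, -1*(-2)), -8)) = -(-8736 - 104*(-1 - (-1)*(-2)) + 84*35 + (-1 - (-1)*(-2))*35) = -(-8736 - 104*(-1 - 1*2) + 2940 + (-1 - 1*2)*35) = -(-8736 - 104*(-1 - 2) + 2940 + (-1 - 2)*35) = -(-8736 - 104*(-3) + 2940 - 3*35) = -(-8736 + 312 + 2940 - 105) = -1*(-5589) = 5589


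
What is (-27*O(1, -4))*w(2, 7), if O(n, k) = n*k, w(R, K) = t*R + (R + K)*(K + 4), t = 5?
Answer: 11772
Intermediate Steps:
w(R, K) = 5*R + (4 + K)*(K + R) (w(R, K) = 5*R + (R + K)*(K + 4) = 5*R + (K + R)*(4 + K) = 5*R + (4 + K)*(K + R))
O(n, k) = k*n
(-27*O(1, -4))*w(2, 7) = (-(-108))*(7**2 + 4*7 + 9*2 + 7*2) = (-27*(-4))*(49 + 28 + 18 + 14) = 108*109 = 11772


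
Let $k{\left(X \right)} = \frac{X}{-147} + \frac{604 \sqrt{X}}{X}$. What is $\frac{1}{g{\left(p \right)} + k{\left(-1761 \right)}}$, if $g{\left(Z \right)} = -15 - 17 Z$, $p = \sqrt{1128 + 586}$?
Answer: $- \frac{86289}{260628 + 1466913 \sqrt{1714} + 29596 i \sqrt{1761}} \approx -0.0014142 + 2.8797 \cdot 10^{-5} i$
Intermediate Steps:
$k{\left(X \right)} = \frac{604}{\sqrt{X}} - \frac{X}{147}$ ($k{\left(X \right)} = X \left(- \frac{1}{147}\right) + \frac{604}{\sqrt{X}} = - \frac{X}{147} + \frac{604}{\sqrt{X}} = \frac{604}{\sqrt{X}} - \frac{X}{147}$)
$p = \sqrt{1714} \approx 41.401$
$\frac{1}{g{\left(p \right)} + k{\left(-1761 \right)}} = \frac{1}{\left(-15 - 17 \sqrt{1714}\right) + \left(\frac{604}{i \sqrt{1761}} - - \frac{587}{49}\right)} = \frac{1}{\left(-15 - 17 \sqrt{1714}\right) + \left(604 \left(- \frac{i \sqrt{1761}}{1761}\right) + \frac{587}{49}\right)} = \frac{1}{\left(-15 - 17 \sqrt{1714}\right) + \left(- \frac{604 i \sqrt{1761}}{1761} + \frac{587}{49}\right)} = \frac{1}{\left(-15 - 17 \sqrt{1714}\right) + \left(\frac{587}{49} - \frac{604 i \sqrt{1761}}{1761}\right)} = \frac{1}{- \frac{148}{49} - 17 \sqrt{1714} - \frac{604 i \sqrt{1761}}{1761}}$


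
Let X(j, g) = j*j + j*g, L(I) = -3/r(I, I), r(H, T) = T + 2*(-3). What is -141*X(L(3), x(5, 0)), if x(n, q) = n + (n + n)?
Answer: -2256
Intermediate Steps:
x(n, q) = 3*n (x(n, q) = n + 2*n = 3*n)
r(H, T) = -6 + T (r(H, T) = T - 6 = -6 + T)
L(I) = -3/(-6 + I)
X(j, g) = j² + g*j
-141*X(L(3), x(5, 0)) = -141*(-3/(-6 + 3))*(3*5 - 3/(-6 + 3)) = -141*(-3/(-3))*(15 - 3/(-3)) = -141*(-3*(-⅓))*(15 - 3*(-⅓)) = -141*(15 + 1) = -141*16 = -2256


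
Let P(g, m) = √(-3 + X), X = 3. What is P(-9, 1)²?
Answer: 0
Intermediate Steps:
P(g, m) = 0 (P(g, m) = √(-3 + 3) = √0 = 0)
P(-9, 1)² = 0² = 0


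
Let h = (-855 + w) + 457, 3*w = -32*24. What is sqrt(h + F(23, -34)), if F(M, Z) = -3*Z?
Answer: 2*I*sqrt(138) ≈ 23.495*I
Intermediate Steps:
w = -256 (w = (-32*24)/3 = (1/3)*(-768) = -256)
h = -654 (h = (-855 - 256) + 457 = -1111 + 457 = -654)
sqrt(h + F(23, -34)) = sqrt(-654 - 3*(-34)) = sqrt(-654 + 102) = sqrt(-552) = 2*I*sqrt(138)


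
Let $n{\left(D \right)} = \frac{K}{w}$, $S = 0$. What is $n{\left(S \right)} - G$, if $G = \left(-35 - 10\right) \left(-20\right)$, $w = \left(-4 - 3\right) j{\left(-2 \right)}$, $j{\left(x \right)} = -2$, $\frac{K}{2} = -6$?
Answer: $- \frac{6306}{7} \approx -900.86$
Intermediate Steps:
$K = -12$ ($K = 2 \left(-6\right) = -12$)
$w = 14$ ($w = \left(-4 - 3\right) \left(-2\right) = \left(-7\right) \left(-2\right) = 14$)
$n{\left(D \right)} = - \frac{6}{7}$ ($n{\left(D \right)} = - \frac{12}{14} = \left(-12\right) \frac{1}{14} = - \frac{6}{7}$)
$G = 900$ ($G = \left(-45\right) \left(-20\right) = 900$)
$n{\left(S \right)} - G = - \frac{6}{7} - 900 = - \frac{6306}{7}$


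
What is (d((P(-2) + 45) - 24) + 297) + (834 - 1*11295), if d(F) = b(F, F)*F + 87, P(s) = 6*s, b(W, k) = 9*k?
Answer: -9348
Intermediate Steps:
d(F) = 87 + 9*F² (d(F) = (9*F)*F + 87 = 9*F² + 87 = 87 + 9*F²)
(d((P(-2) + 45) - 24) + 297) + (834 - 1*11295) = ((87 + 9*((6*(-2) + 45) - 24)²) + 297) + (834 - 1*11295) = ((87 + 9*((-12 + 45) - 24)²) + 297) + (834 - 11295) = ((87 + 9*(33 - 24)²) + 297) - 10461 = ((87 + 9*9²) + 297) - 10461 = ((87 + 9*81) + 297) - 10461 = ((87 + 729) + 297) - 10461 = (816 + 297) - 10461 = 1113 - 10461 = -9348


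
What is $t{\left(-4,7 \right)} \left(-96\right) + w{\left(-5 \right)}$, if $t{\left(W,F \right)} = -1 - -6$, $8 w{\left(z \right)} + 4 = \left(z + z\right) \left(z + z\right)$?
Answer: $-468$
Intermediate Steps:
$w{\left(z \right)} = - \frac{1}{2} + \frac{z^{2}}{2}$ ($w{\left(z \right)} = - \frac{1}{2} + \frac{\left(z + z\right) \left(z + z\right)}{8} = - \frac{1}{2} + \frac{2 z 2 z}{8} = - \frac{1}{2} + \frac{4 z^{2}}{8} = - \frac{1}{2} + \frac{z^{2}}{2}$)
$t{\left(W,F \right)} = 5$ ($t{\left(W,F \right)} = -1 + 6 = 5$)
$t{\left(-4,7 \right)} \left(-96\right) + w{\left(-5 \right)} = 5 \left(-96\right) - \left(\frac{1}{2} - \frac{\left(-5\right)^{2}}{2}\right) = -480 + \left(- \frac{1}{2} + \frac{1}{2} \cdot 25\right) = -480 + \left(- \frac{1}{2} + \frac{25}{2}\right) = -480 + 12 = -468$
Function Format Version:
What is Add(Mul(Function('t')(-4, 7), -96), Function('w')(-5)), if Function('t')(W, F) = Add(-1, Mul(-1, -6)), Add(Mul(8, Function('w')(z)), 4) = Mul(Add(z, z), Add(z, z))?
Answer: -468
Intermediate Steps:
Function('w')(z) = Add(Rational(-1, 2), Mul(Rational(1, 2), Pow(z, 2))) (Function('w')(z) = Add(Rational(-1, 2), Mul(Rational(1, 8), Mul(Add(z, z), Add(z, z)))) = Add(Rational(-1, 2), Mul(Rational(1, 8), Mul(Mul(2, z), Mul(2, z)))) = Add(Rational(-1, 2), Mul(Rational(1, 8), Mul(4, Pow(z, 2)))) = Add(Rational(-1, 2), Mul(Rational(1, 2), Pow(z, 2))))
Function('t')(W, F) = 5 (Function('t')(W, F) = Add(-1, 6) = 5)
Add(Mul(Function('t')(-4, 7), -96), Function('w')(-5)) = Add(Mul(5, -96), Add(Rational(-1, 2), Mul(Rational(1, 2), Pow(-5, 2)))) = Add(-480, Add(Rational(-1, 2), Mul(Rational(1, 2), 25))) = Add(-480, Add(Rational(-1, 2), Rational(25, 2))) = Add(-480, 12) = -468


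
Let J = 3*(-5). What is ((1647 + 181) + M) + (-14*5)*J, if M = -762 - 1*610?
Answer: 1506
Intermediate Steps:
J = -15
M = -1372 (M = -762 - 610 = -1372)
((1647 + 181) + M) + (-14*5)*J = ((1647 + 181) - 1372) - 14*5*(-15) = (1828 - 1372) - 70*(-15) = 456 + 1050 = 1506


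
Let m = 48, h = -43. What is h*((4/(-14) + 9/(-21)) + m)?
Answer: -14233/7 ≈ -2033.3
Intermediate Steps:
h*((4/(-14) + 9/(-21)) + m) = -43*((4/(-14) + 9/(-21)) + 48) = -43*((4*(-1/14) + 9*(-1/21)) + 48) = -43*((-2/7 - 3/7) + 48) = -43*(-5/7 + 48) = -43*331/7 = -14233/7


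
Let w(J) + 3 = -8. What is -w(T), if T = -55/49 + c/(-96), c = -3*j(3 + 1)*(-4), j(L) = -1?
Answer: 11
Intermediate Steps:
c = -12 (c = -3*(-1)*(-4) = 3*(-4) = -12)
T = -391/392 (T = -55/49 - 12/(-96) = -55*1/49 - 12*(-1/96) = -55/49 + ⅛ = -391/392 ≈ -0.99745)
w(J) = -11 (w(J) = -3 - 8 = -11)
-w(T) = -1*(-11) = 11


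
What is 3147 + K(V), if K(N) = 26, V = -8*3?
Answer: 3173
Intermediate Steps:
V = -24
3147 + K(V) = 3147 + 26 = 3173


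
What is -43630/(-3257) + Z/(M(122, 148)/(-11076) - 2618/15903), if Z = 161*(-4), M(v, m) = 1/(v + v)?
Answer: 30152187306200902/7681391413805 ≈ 3925.4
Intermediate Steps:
M(v, m) = 1/(2*v)
Z = -644
-43630/(-3257) + Z/(M(122, 148)/(-11076) - 2618/15903) = -43630/(-3257) - 644/(((½)/122)/(-11076) - 2618/15903) = -43630*(-1/3257) - 644/(((½)*(1/122))*(-1/11076) - 2618*1/15903) = 43630/3257 - 644/((1/244)*(-1/11076) - 2618/15903) = 43630/3257 - 644/(-1/2702544 - 2618/15903) = 43630/3257 - 644/(-2358425365/14326185744) = 43630/3257 - 644*(-14326185744/2358425365) = 43630/3257 + 9226063619136/2358425365 = 30152187306200902/7681391413805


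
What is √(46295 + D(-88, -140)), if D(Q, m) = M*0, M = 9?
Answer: √46295 ≈ 215.16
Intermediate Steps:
D(Q, m) = 0 (D(Q, m) = 9*0 = 0)
√(46295 + D(-88, -140)) = √(46295 + 0) = √46295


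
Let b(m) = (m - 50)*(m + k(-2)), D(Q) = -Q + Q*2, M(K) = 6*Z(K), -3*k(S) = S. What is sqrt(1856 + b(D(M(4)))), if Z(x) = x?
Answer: 2*sqrt(2733)/3 ≈ 34.852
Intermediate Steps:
k(S) = -S/3
M(K) = 6*K
D(Q) = Q (D(Q) = -Q + 2*Q = Q)
b(m) = (-50 + m)*(2/3 + m) (b(m) = (m - 50)*(m - 1/3*(-2)) = (-50 + m)*(m + 2/3) = (-50 + m)*(2/3 + m))
sqrt(1856 + b(D(M(4)))) = sqrt(1856 + (-100/3 + (6*4)**2 - 296*4)) = sqrt(1856 + (-100/3 + 24**2 - 148/3*24)) = sqrt(1856 + (-100/3 + 576 - 1184)) = sqrt(1856 - 1924/3) = sqrt(3644/3) = 2*sqrt(2733)/3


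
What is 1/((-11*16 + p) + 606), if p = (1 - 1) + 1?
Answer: 1/431 ≈ 0.0023202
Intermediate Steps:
p = 1 (p = 0 + 1 = 1)
1/((-11*16 + p) + 606) = 1/((-11*16 + 1) + 606) = 1/((-176 + 1) + 606) = 1/(-175 + 606) = 1/431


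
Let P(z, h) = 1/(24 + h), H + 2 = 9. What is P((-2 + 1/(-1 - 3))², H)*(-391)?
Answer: -391/31 ≈ -12.613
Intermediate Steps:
H = 7 (H = -2 + 9 = 7)
P((-2 + 1/(-1 - 3))², H)*(-391) = -391/(24 + 7) = -391/31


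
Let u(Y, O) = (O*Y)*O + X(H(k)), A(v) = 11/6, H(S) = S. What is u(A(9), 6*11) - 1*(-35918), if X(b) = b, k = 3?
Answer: 43907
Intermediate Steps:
A(v) = 11/6 (A(v) = 11*(1/6) = 11/6)
u(Y, O) = 3 + Y*O**2 (u(Y, O) = (O*Y)*O + 3 = Y*O**2 + 3 = 3 + Y*O**2)
u(A(9), 6*11) - 1*(-35918) = (3 + 11*(6*11)**2/6) - 1*(-35918) = (3 + (11/6)*66**2) + 35918 = (3 + (11/6)*4356) + 35918 = (3 + 7986) + 35918 = 7989 + 35918 = 43907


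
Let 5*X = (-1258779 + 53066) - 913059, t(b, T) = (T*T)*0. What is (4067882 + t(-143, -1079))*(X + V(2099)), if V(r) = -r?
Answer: -8661606902494/5 ≈ -1.7323e+12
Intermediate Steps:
t(b, T) = 0 (t(b, T) = T**2*0 = 0)
X = -2118772/5 (X = ((-1258779 + 53066) - 913059)/5 = (-1205713 - 913059)/5 = (1/5)*(-2118772) = -2118772/5 ≈ -4.2375e+5)
(4067882 + t(-143, -1079))*(X + V(2099)) = (4067882 + 0)*(-2118772/5 - 1*2099) = 4067882*(-2118772/5 - 2099) = 4067882*(-2129267/5) = -8661606902494/5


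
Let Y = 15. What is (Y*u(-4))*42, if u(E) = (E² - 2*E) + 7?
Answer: 19530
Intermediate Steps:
u(E) = 7 + E² - 2*E
(Y*u(-4))*42 = (15*(7 + (-4)² - 2*(-4)))*42 = (15*(7 + 16 + 8))*42 = (15*31)*42 = 465*42 = 19530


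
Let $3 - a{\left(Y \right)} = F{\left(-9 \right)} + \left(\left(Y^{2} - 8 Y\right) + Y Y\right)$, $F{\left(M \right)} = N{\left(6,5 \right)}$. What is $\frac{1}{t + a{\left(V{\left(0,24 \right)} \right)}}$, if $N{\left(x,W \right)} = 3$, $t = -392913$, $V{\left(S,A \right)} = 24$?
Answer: $- \frac{1}{393873} \approx -2.5389 \cdot 10^{-6}$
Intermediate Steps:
$F{\left(M \right)} = 3$
$a{\left(Y \right)} = - 2 Y^{2} + 8 Y$ ($a{\left(Y \right)} = 3 - \left(3 + \left(\left(Y^{2} - 8 Y\right) + Y Y\right)\right) = 3 - \left(3 + \left(\left(Y^{2} - 8 Y\right) + Y^{2}\right)\right) = 3 - \left(3 + \left(- 8 Y + 2 Y^{2}\right)\right) = 3 - \left(3 - 8 Y + 2 Y^{2}\right) = - 2 Y^{2} + 8 Y$)
$\frac{1}{t + a{\left(V{\left(0,24 \right)} \right)}} = \frac{1}{-392913 + 2 \cdot 24 \left(4 - 24\right)} = \frac{1}{-392913 + 2 \cdot 24 \left(-20\right)} = \frac{1}{-392913 - 960} = \frac{1}{-393873} = - \frac{1}{393873}$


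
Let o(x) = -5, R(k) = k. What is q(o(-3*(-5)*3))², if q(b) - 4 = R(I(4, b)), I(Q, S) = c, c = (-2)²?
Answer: 64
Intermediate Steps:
c = 4
I(Q, S) = 4
q(b) = 8 (q(b) = 4 + 4 = 8)
q(o(-3*(-5)*3))² = 8² = 64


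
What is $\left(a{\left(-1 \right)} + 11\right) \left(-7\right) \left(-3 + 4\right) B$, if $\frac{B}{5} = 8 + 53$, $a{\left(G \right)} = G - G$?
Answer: $-23485$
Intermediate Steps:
$a{\left(G \right)} = 0$
$B = 305$ ($B = 5 \left(8 + 53\right) = 5 \cdot 61 = 305$)
$\left(a{\left(-1 \right)} + 11\right) \left(-7\right) \left(-3 + 4\right) B = \left(0 + 11\right) \left(-7\right) \left(-3 + 4\right) 305 = 11 \left(-7\right) 1 \cdot 305 = \left(-77\right) 1 \cdot 305 = \left(-77\right) 305 = -23485$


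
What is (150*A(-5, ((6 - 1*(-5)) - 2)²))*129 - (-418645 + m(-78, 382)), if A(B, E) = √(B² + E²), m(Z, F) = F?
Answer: 418263 + 19350*√6586 ≈ 1.9886e+6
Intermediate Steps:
(150*A(-5, ((6 - 1*(-5)) - 2)²))*129 - (-418645 + m(-78, 382)) = (150*√((-5)² + (((6 - 1*(-5)) - 2)²)²))*129 - (-418645 + 382) = (150*√(25 + (((6 + 5) - 2)²)²))*129 - 1*(-418263) = (150*√(25 + ((11 - 2)²)²))*129 + 418263 = (150*√(25 + (9²)²))*129 + 418263 = (150*√(25 + 81²))*129 + 418263 = (150*√(25 + 6561))*129 + 418263 = (150*√6586)*129 + 418263 = 19350*√6586 + 418263 = 418263 + 19350*√6586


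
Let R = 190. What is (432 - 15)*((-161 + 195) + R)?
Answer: 93408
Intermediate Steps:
(432 - 15)*((-161 + 195) + R) = (432 - 15)*((-161 + 195) + 190) = 417*(34 + 190) = 417*224 = 93408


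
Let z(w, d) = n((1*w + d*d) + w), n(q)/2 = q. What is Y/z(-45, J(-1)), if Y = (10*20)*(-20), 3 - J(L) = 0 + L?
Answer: 1000/37 ≈ 27.027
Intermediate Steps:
J(L) = 3 - L (J(L) = 3 - (0 + L) = 3 - L)
n(q) = 2*q
z(w, d) = 2*d² + 4*w (z(w, d) = 2*((1*w + d*d) + w) = 2*((w + d²) + w) = 2*(d² + 2*w) = 2*d² + 4*w)
Y = -4000 (Y = 200*(-20) = -4000)
Y/z(-45, J(-1)) = -4000/(2*(3 - 1*(-1))² + 4*(-45)) = -4000/(2*(3 + 1)² - 180) = -4000/(2*4² - 180) = -4000/(2*16 - 180) = -4000/(32 - 180) = -4000/(-148) = -4000*(-1/148) = 1000/37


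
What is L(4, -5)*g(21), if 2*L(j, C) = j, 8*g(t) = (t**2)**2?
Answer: 194481/4 ≈ 48620.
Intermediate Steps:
g(t) = t**4/8 (g(t) = (t**2)**2/8 = t**4/8)
L(j, C) = j/2
L(4, -5)*g(21) = ((1/2)*4)*((1/8)*21**4) = 2*((1/8)*194481) = 2*(194481/8) = 194481/4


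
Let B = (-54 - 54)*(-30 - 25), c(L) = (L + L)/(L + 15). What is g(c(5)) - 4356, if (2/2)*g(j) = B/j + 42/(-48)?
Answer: 60185/8 ≈ 7523.1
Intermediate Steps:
c(L) = 2*L/(15 + L) (c(L) = (2*L)/(15 + L) = 2*L/(15 + L))
B = 5940 (B = -108*(-55) = 5940)
g(j) = -7/8 + 5940/j (g(j) = 5940/j + 42/(-48) = 5940/j + 42*(-1/48) = 5940/j - 7/8 = -7/8 + 5940/j)
g(c(5)) - 4356 = (-7/8 + 5940/((2*5/(15 + 5)))) - 4356 = (-7/8 + 5940/((2*5/20))) - 4356 = (-7/8 + 5940/((2*5*(1/20)))) - 4356 = (-7/8 + 5940/(½)) - 4356 = (-7/8 + 5940*2) - 4356 = (-7/8 + 11880) - 4356 = 95033/8 - 4356 = 60185/8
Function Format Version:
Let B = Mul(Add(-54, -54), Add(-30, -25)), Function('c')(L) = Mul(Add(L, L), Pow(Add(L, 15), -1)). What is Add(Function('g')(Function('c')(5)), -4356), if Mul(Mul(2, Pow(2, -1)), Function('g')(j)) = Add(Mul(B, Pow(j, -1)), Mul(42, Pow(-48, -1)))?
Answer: Rational(60185, 8) ≈ 7523.1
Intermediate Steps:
Function('c')(L) = Mul(2, L, Pow(Add(15, L), -1)) (Function('c')(L) = Mul(Mul(2, L), Pow(Add(15, L), -1)) = Mul(2, L, Pow(Add(15, L), -1)))
B = 5940 (B = Mul(-108, -55) = 5940)
Function('g')(j) = Add(Rational(-7, 8), Mul(5940, Pow(j, -1))) (Function('g')(j) = Add(Mul(5940, Pow(j, -1)), Mul(42, Pow(-48, -1))) = Add(Mul(5940, Pow(j, -1)), Mul(42, Rational(-1, 48))) = Add(Mul(5940, Pow(j, -1)), Rational(-7, 8)) = Add(Rational(-7, 8), Mul(5940, Pow(j, -1))))
Add(Function('g')(Function('c')(5)), -4356) = Add(Add(Rational(-7, 8), Mul(5940, Pow(Mul(2, 5, Pow(Add(15, 5), -1)), -1))), -4356) = Add(Add(Rational(-7, 8), Mul(5940, Pow(Mul(2, 5, Pow(20, -1)), -1))), -4356) = Add(Add(Rational(-7, 8), Mul(5940, Pow(Mul(2, 5, Rational(1, 20)), -1))), -4356) = Add(Add(Rational(-7, 8), Mul(5940, Pow(Rational(1, 2), -1))), -4356) = Add(Add(Rational(-7, 8), Mul(5940, 2)), -4356) = Add(Add(Rational(-7, 8), 11880), -4356) = Add(Rational(95033, 8), -4356) = Rational(60185, 8)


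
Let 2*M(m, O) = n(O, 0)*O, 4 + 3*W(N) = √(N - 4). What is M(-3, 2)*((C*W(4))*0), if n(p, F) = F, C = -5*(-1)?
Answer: 0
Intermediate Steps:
W(N) = -4/3 + √(-4 + N)/3 (W(N) = -4/3 + √(N - 4)/3 = -4/3 + √(-4 + N)/3)
C = 5
M(m, O) = 0 (M(m, O) = (0*O)/2 = (½)*0 = 0)
M(-3, 2)*((C*W(4))*0) = 0*((5*(-4/3 + √(-4 + 4)/3))*0) = 0*((5*(-4/3 + √0/3))*0) = 0*((5*(-4/3 + (⅓)*0))*0) = 0*((5*(-4/3 + 0))*0) = 0*((5*(-4/3))*0) = 0*(-20/3*0) = 0*0 = 0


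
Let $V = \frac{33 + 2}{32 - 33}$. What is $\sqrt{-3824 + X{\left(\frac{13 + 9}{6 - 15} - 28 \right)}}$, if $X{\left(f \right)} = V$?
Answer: $i \sqrt{3859} \approx 62.121 i$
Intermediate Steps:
$V = -35$ ($V = \frac{35}{-1} = 35 \left(-1\right) = -35$)
$X{\left(f \right)} = -35$
$\sqrt{-3824 + X{\left(\frac{13 + 9}{6 - 15} - 28 \right)}} = \sqrt{-3824 - 35} = \sqrt{-3859} = i \sqrt{3859}$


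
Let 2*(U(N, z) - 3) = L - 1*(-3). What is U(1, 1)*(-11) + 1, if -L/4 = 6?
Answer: 167/2 ≈ 83.500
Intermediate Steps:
L = -24 (L = -4*6 = -24)
U(N, z) = -15/2 (U(N, z) = 3 + (-24 - 1*(-3))/2 = 3 + (-24 + 3)/2 = 3 + (½)*(-21) = 3 - 21/2 = -15/2)
U(1, 1)*(-11) + 1 = -15/2*(-11) + 1 = 165/2 + 1 = 167/2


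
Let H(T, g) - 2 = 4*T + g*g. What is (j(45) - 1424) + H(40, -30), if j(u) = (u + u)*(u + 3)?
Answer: 3958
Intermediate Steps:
H(T, g) = 2 + g² + 4*T (H(T, g) = 2 + (4*T + g*g) = 2 + (4*T + g²) = 2 + (g² + 4*T) = 2 + g² + 4*T)
j(u) = 2*u*(3 + u) (j(u) = (2*u)*(3 + u) = 2*u*(3 + u))
(j(45) - 1424) + H(40, -30) = (2*45*(3 + 45) - 1424) + (2 + (-30)² + 4*40) = (2*45*48 - 1424) + (2 + 900 + 160) = (4320 - 1424) + 1062 = 2896 + 1062 = 3958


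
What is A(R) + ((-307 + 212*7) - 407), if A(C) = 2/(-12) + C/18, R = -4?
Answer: 13853/18 ≈ 769.61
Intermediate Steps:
A(C) = -⅙ + C/18 (A(C) = 2*(-1/12) + C*(1/18) = -⅙ + C/18)
A(R) + ((-307 + 212*7) - 407) = (-⅙ + (1/18)*(-4)) + ((-307 + 212*7) - 407) = (-⅙ - 2/9) + ((-307 + 1484) - 407) = -7/18 + (1177 - 407) = -7/18 + 770 = 13853/18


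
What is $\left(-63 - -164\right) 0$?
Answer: $0$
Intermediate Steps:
$\left(-63 - -164\right) 0 = \left(-63 + 164\right) 0 = 101 \cdot 0 = 0$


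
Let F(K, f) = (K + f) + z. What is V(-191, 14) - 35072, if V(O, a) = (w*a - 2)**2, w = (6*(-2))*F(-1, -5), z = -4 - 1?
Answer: 3372644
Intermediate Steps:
z = -5
F(K, f) = -5 + K + f (F(K, f) = (K + f) - 5 = -5 + K + f)
w = 132 (w = (6*(-2))*(-5 - 1 - 5) = -12*(-11) = 132)
V(O, a) = (-2 + 132*a)**2 (V(O, a) = (132*a - 2)**2 = (-2 + 132*a)**2)
V(-191, 14) - 35072 = 4*(-1 + 66*14)**2 - 35072 = 4*(-1 + 924)**2 - 35072 = 4*923**2 - 35072 = 4*851929 - 35072 = 3407716 - 35072 = 3372644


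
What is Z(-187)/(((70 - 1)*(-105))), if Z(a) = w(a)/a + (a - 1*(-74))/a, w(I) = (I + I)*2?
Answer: -41/64515 ≈ -0.00063551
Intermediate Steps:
w(I) = 4*I (w(I) = (2*I)*2 = 4*I)
Z(a) = 4 + (74 + a)/a (Z(a) = (4*a)/a + (a - 1*(-74))/a = 4 + (a + 74)/a = 4 + (74 + a)/a)
Z(-187)/(((70 - 1)*(-105))) = (5 + 74/(-187))/(((70 - 1)*(-105))) = (5 + 74*(-1/187))/((69*(-105))) = (5 - 74/187)/(-7245) = (861/187)*(-1/7245) = -41/64515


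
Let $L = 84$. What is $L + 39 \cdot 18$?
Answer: $786$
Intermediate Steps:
$L + 39 \cdot 18 = 84 + 39 \cdot 18 = 84 + 702 = 786$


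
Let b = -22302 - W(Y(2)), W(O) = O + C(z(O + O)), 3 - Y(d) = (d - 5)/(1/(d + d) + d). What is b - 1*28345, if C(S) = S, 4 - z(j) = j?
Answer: -151940/3 ≈ -50647.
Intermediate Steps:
z(j) = 4 - j
Y(d) = 3 - (-5 + d)/(d + 1/(2*d)) (Y(d) = 3 - (d - 5)/(1/(d + d) + d) = 3 - (-5 + d)/(1/(2*d) + d) = 3 - (-5 + d)/(d + 1/(2*d)))
W(O) = 4 - O (W(O) = O + (4 - (O + O)) = O + (4 - 2*O) = 4 - O)
b = -66905/3 (b = -22302 - (4 - (3 + 4*2² + 10*2)/(1 + 2*2²)) = -22302 - (4 - (3 + 4*4 + 20)/(1 + 2*4)) = -22302 - (4 - (3 + 16 + 20)/(1 + 8)) = -22302 - (4 - 39/9) = -22302 - (4 - 1*13/3) = -22302 - (4 - 13/3) = -22302 - 1*(-⅓) = -22302 + ⅓ = -66905/3 ≈ -22302.)
b - 1*28345 = -66905/3 - 1*28345 = -66905/3 - 28345 = -151940/3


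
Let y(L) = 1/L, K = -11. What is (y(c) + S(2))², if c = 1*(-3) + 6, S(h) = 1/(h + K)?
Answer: 4/81 ≈ 0.049383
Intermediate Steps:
S(h) = 1/(-11 + h) (S(h) = 1/(h - 11) = 1/(-11 + h))
c = 3 (c = -3 + 6 = 3)
(y(c) + S(2))² = (1/3 + 1/(-11 + 2))² = (⅓ + 1/(-9))² = (⅓ - ⅑)² = (2/9)² = 4/81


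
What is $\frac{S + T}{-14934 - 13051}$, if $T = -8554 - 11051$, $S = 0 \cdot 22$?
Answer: $\frac{3921}{5597} \approx 0.70055$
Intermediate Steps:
$S = 0$
$T = -19605$
$\frac{S + T}{-14934 - 13051} = \frac{0 - 19605}{-14934 - 13051} = - \frac{19605}{-27985} = \left(-19605\right) \left(- \frac{1}{27985}\right) = \frac{3921}{5597}$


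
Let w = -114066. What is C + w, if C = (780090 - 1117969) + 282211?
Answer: -169734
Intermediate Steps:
C = -55668 (C = -337879 + 282211 = -55668)
C + w = -55668 - 114066 = -169734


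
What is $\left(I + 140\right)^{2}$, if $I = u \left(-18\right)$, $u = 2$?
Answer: $10816$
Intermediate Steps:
$I = -36$ ($I = 2 \left(-18\right) = -36$)
$\left(I + 140\right)^{2} = \left(-36 + 140\right)^{2} = 104^{2} = 10816$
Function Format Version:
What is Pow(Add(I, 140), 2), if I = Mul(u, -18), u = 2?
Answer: 10816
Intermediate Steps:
I = -36 (I = Mul(2, -18) = -36)
Pow(Add(I, 140), 2) = Pow(Add(-36, 140), 2) = Pow(104, 2) = 10816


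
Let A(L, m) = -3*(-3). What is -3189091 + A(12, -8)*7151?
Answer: -3124732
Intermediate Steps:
A(L, m) = 9
-3189091 + A(12, -8)*7151 = -3189091 + 9*7151 = -3189091 + 64359 = -3124732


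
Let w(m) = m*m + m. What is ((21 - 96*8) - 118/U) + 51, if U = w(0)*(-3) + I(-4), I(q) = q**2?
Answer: -5627/8 ≈ -703.38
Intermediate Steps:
w(m) = m + m**2 (w(m) = m**2 + m = m + m**2)
U = 16 (U = (0*(1 + 0))*(-3) + (-4)**2 = (0*1)*(-3) + 16 = 0*(-3) + 16 = 0 + 16 = 16)
((21 - 96*8) - 118/U) + 51 = ((21 - 96*8) - 118/16) + 51 = ((21 - 16*48) - 118*1/16) + 51 = ((21 - 768) - 59/8) + 51 = (-747 - 59/8) + 51 = -6035/8 + 51 = -5627/8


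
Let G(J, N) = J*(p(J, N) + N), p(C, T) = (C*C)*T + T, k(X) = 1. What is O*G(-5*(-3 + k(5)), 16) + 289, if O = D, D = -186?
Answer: -3035231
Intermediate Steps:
p(C, T) = T + T*C² (p(C, T) = C²*T + T = T*C² + T = T + T*C²)
G(J, N) = J*(N + N*(1 + J²)) (G(J, N) = J*(N*(1 + J²) + N) = J*(N + N*(1 + J²)))
O = -186
O*G(-5*(-3 + k(5)), 16) + 289 = -186*(-5*(-3 + 1))*16*(2 + (-5*(-3 + 1))²) + 289 = -186*(-5*(-2))*16*(2 + (-5*(-2))²) + 289 = -1860*16*(2 + 10²) + 289 = -1860*16*(2 + 100) + 289 = -1860*16*102 + 289 = -186*16320 + 289 = -3035520 + 289 = -3035231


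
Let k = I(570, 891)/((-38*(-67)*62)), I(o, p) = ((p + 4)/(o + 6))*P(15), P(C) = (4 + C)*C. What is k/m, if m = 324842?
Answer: 4475/518167168512 ≈ 8.6362e-9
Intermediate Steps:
P(C) = C*(4 + C)
I(o, p) = 285*(4 + p)/(6 + o) (I(o, p) = ((p + 4)/(o + 6))*(15*(4 + 15)) = ((4 + p)/(6 + o))*(15*19) = ((4 + p)/(6 + o))*285 = 285*(4 + p)/(6 + o))
k = 4475/1595136 (k = (285*(4 + 891)/(6 + 570))/((-38*(-67)*62)) = (285*895/576)/((2546*62)) = (285*(1/576)*895)/157852 = (85025/192)*(1/157852) = 4475/1595136 ≈ 0.0028054)
k/m = (4475/1595136)/324842 = (4475/1595136)*(1/324842) = 4475/518167168512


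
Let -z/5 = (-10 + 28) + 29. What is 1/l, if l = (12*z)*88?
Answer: -1/248160 ≈ -4.0297e-6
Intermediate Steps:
z = -235 (z = -5*((-10 + 28) + 29) = -5*(18 + 29) = -5*47 = -235)
l = -248160 (l = (12*(-235))*88 = -2820*88 = -248160)
1/l = 1/(-248160) = -1/248160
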